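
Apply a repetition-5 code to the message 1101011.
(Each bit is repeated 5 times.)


Each bit -> 5 copies

11111111110000011111000001111111111


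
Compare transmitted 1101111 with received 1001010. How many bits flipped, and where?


XOR: 0100101

3 error(s) at position(s): 1, 4, 6


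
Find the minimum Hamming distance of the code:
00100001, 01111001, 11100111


Comparing all pairs, minimum distance: 3
Can detect 2 errors, correct 1 errors

3


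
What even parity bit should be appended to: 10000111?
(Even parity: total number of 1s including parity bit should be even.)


Number of 1s in data: 4
Parity bit: 0

0


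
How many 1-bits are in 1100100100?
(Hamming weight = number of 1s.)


Counting 1s in 1100100100

4


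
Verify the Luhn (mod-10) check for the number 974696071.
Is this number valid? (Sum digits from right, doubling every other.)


Luhn sum = 39
39 mod 10 = 9

Invalid (Luhn sum mod 10 = 9)


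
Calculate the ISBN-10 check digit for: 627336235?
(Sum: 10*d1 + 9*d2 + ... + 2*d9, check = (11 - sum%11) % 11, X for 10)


Weighted sum: 230
230 mod 11 = 10

Check digit: 1


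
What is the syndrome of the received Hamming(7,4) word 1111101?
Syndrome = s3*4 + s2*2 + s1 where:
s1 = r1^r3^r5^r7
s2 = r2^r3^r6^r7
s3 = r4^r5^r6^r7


s1=0, s2=1, s3=1

Syndrome = 6 (error at position 6)


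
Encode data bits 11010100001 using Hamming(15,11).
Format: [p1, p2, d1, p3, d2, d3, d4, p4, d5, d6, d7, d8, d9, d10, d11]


Parity bits: p1=0, p2=0, p3=1, p4=0

001110100100001


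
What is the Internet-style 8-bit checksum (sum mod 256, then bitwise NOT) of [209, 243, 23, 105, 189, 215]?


Sum = 984 mod 256 = 216
Complement = 39

39


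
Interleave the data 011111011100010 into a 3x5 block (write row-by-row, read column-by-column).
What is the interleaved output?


Matrix:
  01111
  10111
  00010
Read columns: 010100110111110

010100110111110


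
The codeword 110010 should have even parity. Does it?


Number of 1s: 3

No, parity error (3 ones)


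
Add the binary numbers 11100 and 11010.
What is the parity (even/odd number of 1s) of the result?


11100 = 28
11010 = 26
Sum = 54 = 110110
1s count = 4

even parity (4 ones in 110110)


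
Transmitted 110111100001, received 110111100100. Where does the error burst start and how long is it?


XOR: 000000000101

Burst at position 9, length 3


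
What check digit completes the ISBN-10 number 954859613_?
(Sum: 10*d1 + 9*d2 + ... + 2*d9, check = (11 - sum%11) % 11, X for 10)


Weighted sum: 331
331 mod 11 = 1

Check digit: X


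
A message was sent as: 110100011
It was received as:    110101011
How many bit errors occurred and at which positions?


XOR: 000001000

1 error(s) at position(s): 5


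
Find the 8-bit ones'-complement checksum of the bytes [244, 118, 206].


Sum = 568 mod 256 = 56
Complement = 199

199


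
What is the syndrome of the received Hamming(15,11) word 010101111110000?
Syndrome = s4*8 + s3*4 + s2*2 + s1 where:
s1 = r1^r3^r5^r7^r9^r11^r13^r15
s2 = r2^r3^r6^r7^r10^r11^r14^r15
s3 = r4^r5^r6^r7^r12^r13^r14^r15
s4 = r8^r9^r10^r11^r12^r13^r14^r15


s1=1, s2=1, s3=1, s4=0

Syndrome = 7 (error at position 7)


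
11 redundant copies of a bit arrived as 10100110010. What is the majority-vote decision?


Ones: 5 out of 11
Threshold: 6

0 (5/11 voted 1)


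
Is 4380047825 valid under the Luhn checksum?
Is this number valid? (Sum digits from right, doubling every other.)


Luhn sum = 44
44 mod 10 = 4

Invalid (Luhn sum mod 10 = 4)


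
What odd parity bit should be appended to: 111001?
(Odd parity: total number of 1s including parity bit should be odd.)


Number of 1s in data: 4
Parity bit: 1

1


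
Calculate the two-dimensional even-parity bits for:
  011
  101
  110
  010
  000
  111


Row parities: 000101
Column parities: 101

Row P: 000101, Col P: 101, Corner: 0


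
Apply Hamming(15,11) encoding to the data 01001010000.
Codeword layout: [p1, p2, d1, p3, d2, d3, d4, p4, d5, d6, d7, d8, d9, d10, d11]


Parity bits: p1=1, p2=1, p3=1, p4=0

110110001010000


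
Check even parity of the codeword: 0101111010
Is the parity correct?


Number of 1s: 6

Yes, parity is correct (6 ones)


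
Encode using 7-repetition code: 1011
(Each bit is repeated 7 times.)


Each bit -> 7 copies

1111111000000011111111111111


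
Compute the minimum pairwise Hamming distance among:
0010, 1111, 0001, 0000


Comparing all pairs, minimum distance: 1
Can detect 0 errors, correct 0 errors

1


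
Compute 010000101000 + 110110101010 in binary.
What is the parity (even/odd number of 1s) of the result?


010000101000 = 1064
110110101010 = 3498
Sum = 4562 = 1000111010010
1s count = 6

even parity (6 ones in 1000111010010)


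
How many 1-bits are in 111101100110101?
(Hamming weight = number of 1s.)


Counting 1s in 111101100110101

10


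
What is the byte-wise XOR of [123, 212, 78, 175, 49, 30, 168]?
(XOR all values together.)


XOR chain: 123 ^ 212 ^ 78 ^ 175 ^ 49 ^ 30 ^ 168 = 201

201


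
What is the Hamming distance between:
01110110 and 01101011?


XOR: 00011101
Count of 1s: 4

4


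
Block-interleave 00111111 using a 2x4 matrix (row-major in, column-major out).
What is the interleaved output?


Matrix:
  0011
  1111
Read columns: 01011111

01011111


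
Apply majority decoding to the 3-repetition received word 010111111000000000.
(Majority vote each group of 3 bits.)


Groups: 010, 111, 111, 000, 000, 000
Majority votes: 011000

011000


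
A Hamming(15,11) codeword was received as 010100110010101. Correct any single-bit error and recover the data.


Syndrome = 0: no error detected

Data: 00010010101 (no errors)


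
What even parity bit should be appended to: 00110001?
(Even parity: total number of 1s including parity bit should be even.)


Number of 1s in data: 3
Parity bit: 1

1


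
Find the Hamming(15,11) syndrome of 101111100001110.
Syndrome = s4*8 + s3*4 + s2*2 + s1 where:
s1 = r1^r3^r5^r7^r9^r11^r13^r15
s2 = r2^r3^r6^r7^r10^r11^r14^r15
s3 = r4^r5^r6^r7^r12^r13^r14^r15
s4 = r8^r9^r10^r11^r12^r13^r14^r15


s1=1, s2=0, s3=1, s4=1

Syndrome = 13 (error at position 13)


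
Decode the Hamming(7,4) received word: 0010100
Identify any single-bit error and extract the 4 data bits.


Syndrome = 6: error at position 6

Data: 1110 (corrected bit 6)


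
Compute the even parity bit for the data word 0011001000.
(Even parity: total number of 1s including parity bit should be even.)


Number of 1s in data: 3
Parity bit: 1

1


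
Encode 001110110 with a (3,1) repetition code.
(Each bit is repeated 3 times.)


Each bit -> 3 copies

000000111111111000111111000


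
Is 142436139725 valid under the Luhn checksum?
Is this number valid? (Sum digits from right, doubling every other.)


Luhn sum = 56
56 mod 10 = 6

Invalid (Luhn sum mod 10 = 6)


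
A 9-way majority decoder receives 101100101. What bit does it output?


Ones: 5 out of 9
Threshold: 5

1 (5/9 voted 1)


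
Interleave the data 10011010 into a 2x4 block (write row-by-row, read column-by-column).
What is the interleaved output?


Matrix:
  1001
  1010
Read columns: 11000110

11000110


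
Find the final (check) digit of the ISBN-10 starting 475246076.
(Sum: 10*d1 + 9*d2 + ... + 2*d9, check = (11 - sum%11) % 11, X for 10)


Weighted sum: 244
244 mod 11 = 2

Check digit: 9


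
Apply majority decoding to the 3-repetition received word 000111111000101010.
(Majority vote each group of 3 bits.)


Groups: 000, 111, 111, 000, 101, 010
Majority votes: 011010

011010


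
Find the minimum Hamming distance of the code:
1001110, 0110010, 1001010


Comparing all pairs, minimum distance: 1
Can detect 0 errors, correct 0 errors

1


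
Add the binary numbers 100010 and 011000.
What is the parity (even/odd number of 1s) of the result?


100010 = 34
011000 = 24
Sum = 58 = 111010
1s count = 4

even parity (4 ones in 111010)


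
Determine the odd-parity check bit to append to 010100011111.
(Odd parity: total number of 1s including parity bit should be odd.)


Number of 1s in data: 7
Parity bit: 0

0


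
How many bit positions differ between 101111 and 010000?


XOR: 111111
Count of 1s: 6

6


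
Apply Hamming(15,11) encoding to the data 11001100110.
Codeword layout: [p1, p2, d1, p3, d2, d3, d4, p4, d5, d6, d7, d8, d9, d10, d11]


Parity bits: p1=0, p2=1, p3=1, p4=0

011110001100110


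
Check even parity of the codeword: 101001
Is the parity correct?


Number of 1s: 3

No, parity error (3 ones)


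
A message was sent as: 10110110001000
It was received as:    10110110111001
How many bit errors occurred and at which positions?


XOR: 00000000110001

3 error(s) at position(s): 8, 9, 13


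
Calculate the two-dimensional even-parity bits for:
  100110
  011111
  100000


Row parities: 111
Column parities: 011001

Row P: 111, Col P: 011001, Corner: 1


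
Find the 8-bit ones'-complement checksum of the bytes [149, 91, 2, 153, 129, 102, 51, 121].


Sum = 798 mod 256 = 30
Complement = 225

225


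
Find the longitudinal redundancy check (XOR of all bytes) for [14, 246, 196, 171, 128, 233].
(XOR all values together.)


XOR chain: 14 ^ 246 ^ 196 ^ 171 ^ 128 ^ 233 = 254

254


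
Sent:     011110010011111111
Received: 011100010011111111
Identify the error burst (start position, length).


XOR: 000010000000000000

Burst at position 4, length 1


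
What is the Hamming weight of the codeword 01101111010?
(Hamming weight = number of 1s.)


Counting 1s in 01101111010

7


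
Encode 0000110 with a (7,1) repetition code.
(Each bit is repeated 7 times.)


Each bit -> 7 copies

0000000000000000000000000000111111111111110000000


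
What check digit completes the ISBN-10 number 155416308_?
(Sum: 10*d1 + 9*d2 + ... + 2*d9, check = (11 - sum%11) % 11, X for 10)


Weighted sum: 187
187 mod 11 = 0

Check digit: 0


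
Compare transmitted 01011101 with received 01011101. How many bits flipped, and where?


XOR: 00000000

0 errors (received matches sent)


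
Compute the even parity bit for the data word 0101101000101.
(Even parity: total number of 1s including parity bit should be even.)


Number of 1s in data: 6
Parity bit: 0

0


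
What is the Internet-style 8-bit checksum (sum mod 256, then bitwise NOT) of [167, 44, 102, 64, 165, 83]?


Sum = 625 mod 256 = 113
Complement = 142

142


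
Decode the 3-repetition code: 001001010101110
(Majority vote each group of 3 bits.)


Groups: 001, 001, 010, 101, 110
Majority votes: 00011

00011


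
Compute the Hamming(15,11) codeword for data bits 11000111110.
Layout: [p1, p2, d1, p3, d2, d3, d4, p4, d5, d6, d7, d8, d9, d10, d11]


Parity bits: p1=0, p2=0, p3=0, p4=1

001010010111110


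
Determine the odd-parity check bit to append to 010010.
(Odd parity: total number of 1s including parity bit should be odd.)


Number of 1s in data: 2
Parity bit: 1

1


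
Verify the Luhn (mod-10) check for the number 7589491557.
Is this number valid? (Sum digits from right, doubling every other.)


Luhn sum = 58
58 mod 10 = 8

Invalid (Luhn sum mod 10 = 8)


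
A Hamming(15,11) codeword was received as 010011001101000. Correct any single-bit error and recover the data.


Syndrome = 14: error at position 14

Data: 01101101010 (corrected bit 14)


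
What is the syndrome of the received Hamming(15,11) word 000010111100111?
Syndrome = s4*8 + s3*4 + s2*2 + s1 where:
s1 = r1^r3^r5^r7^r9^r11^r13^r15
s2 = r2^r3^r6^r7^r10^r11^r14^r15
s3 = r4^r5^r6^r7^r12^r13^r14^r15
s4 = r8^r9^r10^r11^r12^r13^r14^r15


s1=1, s2=0, s3=1, s4=0

Syndrome = 5 (error at position 5)


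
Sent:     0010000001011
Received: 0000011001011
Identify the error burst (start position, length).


XOR: 0010011000000

Burst at position 2, length 5


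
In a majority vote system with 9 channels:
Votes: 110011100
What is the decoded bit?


Ones: 5 out of 9
Threshold: 5

1 (5/9 voted 1)


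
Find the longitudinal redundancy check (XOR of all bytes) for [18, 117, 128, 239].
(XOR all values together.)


XOR chain: 18 ^ 117 ^ 128 ^ 239 = 8

8


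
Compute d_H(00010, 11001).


XOR: 11011
Count of 1s: 4

4


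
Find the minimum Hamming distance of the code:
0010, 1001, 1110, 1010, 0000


Comparing all pairs, minimum distance: 1
Can detect 0 errors, correct 0 errors

1


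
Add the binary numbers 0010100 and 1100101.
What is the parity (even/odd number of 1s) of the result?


0010100 = 20
1100101 = 101
Sum = 121 = 1111001
1s count = 5

odd parity (5 ones in 1111001)


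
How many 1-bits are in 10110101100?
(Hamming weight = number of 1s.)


Counting 1s in 10110101100

6


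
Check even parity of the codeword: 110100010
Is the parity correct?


Number of 1s: 4

Yes, parity is correct (4 ones)


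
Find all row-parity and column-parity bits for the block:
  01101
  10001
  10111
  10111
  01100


Row parities: 10000
Column parities: 10000

Row P: 10000, Col P: 10000, Corner: 1


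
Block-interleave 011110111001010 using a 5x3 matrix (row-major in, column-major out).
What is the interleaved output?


Matrix:
  011
  110
  111
  001
  010
Read columns: 011001110110110

011001110110110


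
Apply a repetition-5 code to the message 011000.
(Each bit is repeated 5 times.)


Each bit -> 5 copies

000001111111111000000000000000


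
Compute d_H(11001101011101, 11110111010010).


XOR: 00111010001111
Count of 1s: 8

8


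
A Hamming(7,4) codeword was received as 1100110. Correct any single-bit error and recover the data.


Syndrome = 0: no error detected

Data: 0110 (no errors)


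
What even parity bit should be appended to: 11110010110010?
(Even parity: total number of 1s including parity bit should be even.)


Number of 1s in data: 8
Parity bit: 0

0


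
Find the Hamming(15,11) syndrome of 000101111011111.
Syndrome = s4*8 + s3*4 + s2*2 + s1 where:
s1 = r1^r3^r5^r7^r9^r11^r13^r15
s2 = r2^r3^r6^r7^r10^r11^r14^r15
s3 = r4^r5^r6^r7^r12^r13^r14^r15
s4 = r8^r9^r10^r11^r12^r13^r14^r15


s1=1, s2=1, s3=1, s4=1

Syndrome = 15 (error at position 15)


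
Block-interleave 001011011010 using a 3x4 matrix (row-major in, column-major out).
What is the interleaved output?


Matrix:
  0010
  1101
  1010
Read columns: 011010101010

011010101010


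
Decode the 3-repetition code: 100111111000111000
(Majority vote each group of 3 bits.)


Groups: 100, 111, 111, 000, 111, 000
Majority votes: 011010

011010


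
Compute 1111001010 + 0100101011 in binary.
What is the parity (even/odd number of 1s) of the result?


1111001010 = 970
0100101011 = 299
Sum = 1269 = 10011110101
1s count = 7

odd parity (7 ones in 10011110101)


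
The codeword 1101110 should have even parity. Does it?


Number of 1s: 5

No, parity error (5 ones)


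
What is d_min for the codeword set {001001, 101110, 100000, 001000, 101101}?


Comparing all pairs, minimum distance: 1
Can detect 0 errors, correct 0 errors

1


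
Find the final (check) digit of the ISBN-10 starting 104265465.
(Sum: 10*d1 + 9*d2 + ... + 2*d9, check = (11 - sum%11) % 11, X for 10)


Weighted sum: 161
161 mod 11 = 7

Check digit: 4


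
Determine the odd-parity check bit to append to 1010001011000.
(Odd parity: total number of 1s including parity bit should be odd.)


Number of 1s in data: 5
Parity bit: 0

0


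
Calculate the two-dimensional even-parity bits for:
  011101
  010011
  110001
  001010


Row parities: 0110
Column parities: 110101

Row P: 0110, Col P: 110101, Corner: 0


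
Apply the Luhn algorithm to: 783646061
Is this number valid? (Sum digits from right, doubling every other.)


Luhn sum = 31
31 mod 10 = 1

Invalid (Luhn sum mod 10 = 1)


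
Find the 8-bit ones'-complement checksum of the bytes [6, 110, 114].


Sum = 230 mod 256 = 230
Complement = 25

25


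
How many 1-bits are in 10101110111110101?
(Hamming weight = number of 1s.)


Counting 1s in 10101110111110101

12


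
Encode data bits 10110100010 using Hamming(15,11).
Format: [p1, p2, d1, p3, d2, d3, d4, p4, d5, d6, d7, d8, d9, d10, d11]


Parity bits: p1=0, p2=1, p3=1, p4=0

011101100100010


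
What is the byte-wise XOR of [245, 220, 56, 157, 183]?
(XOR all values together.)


XOR chain: 245 ^ 220 ^ 56 ^ 157 ^ 183 = 59

59


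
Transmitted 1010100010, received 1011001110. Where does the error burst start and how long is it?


XOR: 0001101100

Burst at position 3, length 5


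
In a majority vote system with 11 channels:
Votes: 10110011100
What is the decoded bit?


Ones: 6 out of 11
Threshold: 6

1 (6/11 voted 1)


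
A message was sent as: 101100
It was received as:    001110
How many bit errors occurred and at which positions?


XOR: 100010

2 error(s) at position(s): 0, 4


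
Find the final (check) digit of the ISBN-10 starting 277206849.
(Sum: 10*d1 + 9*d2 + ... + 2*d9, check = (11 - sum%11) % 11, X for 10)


Weighted sum: 245
245 mod 11 = 3

Check digit: 8


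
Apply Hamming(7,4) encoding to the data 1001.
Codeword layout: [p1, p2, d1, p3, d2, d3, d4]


Parity bits: p1=0, p2=0, p3=1

0011001


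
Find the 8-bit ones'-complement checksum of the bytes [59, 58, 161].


Sum = 278 mod 256 = 22
Complement = 233

233


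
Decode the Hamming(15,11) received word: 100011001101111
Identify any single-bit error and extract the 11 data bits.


Syndrome = 1: error at position 1

Data: 01101101111 (corrected bit 1)


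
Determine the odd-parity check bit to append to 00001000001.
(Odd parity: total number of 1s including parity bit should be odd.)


Number of 1s in data: 2
Parity bit: 1

1


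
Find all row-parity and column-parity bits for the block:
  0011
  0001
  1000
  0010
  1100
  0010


Row parities: 011101
Column parities: 0110

Row P: 011101, Col P: 0110, Corner: 0


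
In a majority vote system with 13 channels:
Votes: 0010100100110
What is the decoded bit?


Ones: 5 out of 13
Threshold: 7

0 (5/13 voted 1)


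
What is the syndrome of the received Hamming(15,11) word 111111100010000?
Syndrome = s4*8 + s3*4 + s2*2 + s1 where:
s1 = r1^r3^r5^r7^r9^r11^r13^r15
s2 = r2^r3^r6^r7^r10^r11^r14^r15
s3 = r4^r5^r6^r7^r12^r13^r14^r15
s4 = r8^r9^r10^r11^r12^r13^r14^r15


s1=1, s2=1, s3=0, s4=1

Syndrome = 11 (error at position 11)


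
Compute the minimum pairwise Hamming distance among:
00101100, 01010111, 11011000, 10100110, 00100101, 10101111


Comparing all pairs, minimum distance: 2
Can detect 1 errors, correct 0 errors

2


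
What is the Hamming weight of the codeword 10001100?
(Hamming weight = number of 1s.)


Counting 1s in 10001100

3


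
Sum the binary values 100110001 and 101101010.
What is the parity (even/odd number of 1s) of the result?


100110001 = 305
101101010 = 362
Sum = 667 = 1010011011
1s count = 6

even parity (6 ones in 1010011011)


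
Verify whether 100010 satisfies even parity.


Number of 1s: 2

Yes, parity is correct (2 ones)


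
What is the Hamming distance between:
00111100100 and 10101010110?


XOR: 10010110010
Count of 1s: 5

5


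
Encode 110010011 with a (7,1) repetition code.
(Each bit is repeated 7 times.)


Each bit -> 7 copies

111111111111110000000000000011111110000000000000011111111111111


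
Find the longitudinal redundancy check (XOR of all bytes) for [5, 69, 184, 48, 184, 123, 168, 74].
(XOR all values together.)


XOR chain: 5 ^ 69 ^ 184 ^ 48 ^ 184 ^ 123 ^ 168 ^ 74 = 233

233


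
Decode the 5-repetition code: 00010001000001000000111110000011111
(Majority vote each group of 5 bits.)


Groups: 00010, 00100, 00010, 00000, 11111, 00000, 11111
Majority votes: 0000101

0000101


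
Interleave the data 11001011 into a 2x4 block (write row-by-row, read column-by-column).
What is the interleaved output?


Matrix:
  1100
  1011
Read columns: 11100101

11100101


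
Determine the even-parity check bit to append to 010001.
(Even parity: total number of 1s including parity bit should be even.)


Number of 1s in data: 2
Parity bit: 0

0


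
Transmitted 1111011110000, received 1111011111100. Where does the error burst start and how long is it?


XOR: 0000000001100

Burst at position 9, length 2


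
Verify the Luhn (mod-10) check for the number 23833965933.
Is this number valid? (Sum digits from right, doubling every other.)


Luhn sum = 59
59 mod 10 = 9

Invalid (Luhn sum mod 10 = 9)


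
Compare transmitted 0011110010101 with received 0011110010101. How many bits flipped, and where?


XOR: 0000000000000

0 errors (received matches sent)


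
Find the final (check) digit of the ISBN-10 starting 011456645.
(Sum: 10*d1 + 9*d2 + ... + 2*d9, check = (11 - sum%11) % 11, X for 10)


Weighted sum: 151
151 mod 11 = 8

Check digit: 3


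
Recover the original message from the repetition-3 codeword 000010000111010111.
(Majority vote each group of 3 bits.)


Groups: 000, 010, 000, 111, 010, 111
Majority votes: 000101

000101


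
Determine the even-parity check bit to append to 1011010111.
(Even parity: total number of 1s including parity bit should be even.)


Number of 1s in data: 7
Parity bit: 1

1


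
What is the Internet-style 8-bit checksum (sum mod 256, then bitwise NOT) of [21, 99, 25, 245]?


Sum = 390 mod 256 = 134
Complement = 121

121


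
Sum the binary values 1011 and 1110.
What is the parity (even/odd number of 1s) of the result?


1011 = 11
1110 = 14
Sum = 25 = 11001
1s count = 3

odd parity (3 ones in 11001)


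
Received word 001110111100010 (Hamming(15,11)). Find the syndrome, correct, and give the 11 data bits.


Syndrome = 0: no error detected

Data: 11011100010 (no errors)


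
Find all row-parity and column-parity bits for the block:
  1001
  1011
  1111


Row parities: 010
Column parities: 1101

Row P: 010, Col P: 1101, Corner: 1


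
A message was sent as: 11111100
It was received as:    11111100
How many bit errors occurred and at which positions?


XOR: 00000000

0 errors (received matches sent)


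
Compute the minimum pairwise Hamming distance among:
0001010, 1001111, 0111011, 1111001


Comparing all pairs, minimum distance: 2
Can detect 1 errors, correct 0 errors

2


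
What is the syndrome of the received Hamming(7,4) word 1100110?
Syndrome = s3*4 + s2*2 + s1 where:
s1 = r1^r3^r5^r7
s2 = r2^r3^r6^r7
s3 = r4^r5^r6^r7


s1=0, s2=0, s3=0

Syndrome = 0 (no error)


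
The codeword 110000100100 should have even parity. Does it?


Number of 1s: 4

Yes, parity is correct (4 ones)


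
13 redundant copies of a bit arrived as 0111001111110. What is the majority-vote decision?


Ones: 9 out of 13
Threshold: 7

1 (9/13 voted 1)


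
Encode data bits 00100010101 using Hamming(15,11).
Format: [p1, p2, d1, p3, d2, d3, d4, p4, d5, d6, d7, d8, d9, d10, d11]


Parity bits: p1=1, p2=1, p3=1, p4=1

110101010010101


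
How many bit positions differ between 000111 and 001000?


XOR: 001111
Count of 1s: 4

4


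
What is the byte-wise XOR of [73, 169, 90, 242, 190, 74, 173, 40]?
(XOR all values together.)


XOR chain: 73 ^ 169 ^ 90 ^ 242 ^ 190 ^ 74 ^ 173 ^ 40 = 57

57


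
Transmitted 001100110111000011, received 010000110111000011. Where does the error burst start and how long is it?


XOR: 011100000000000000

Burst at position 1, length 3


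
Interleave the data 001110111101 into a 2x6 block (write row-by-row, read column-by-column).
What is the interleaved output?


Matrix:
  001110
  111101
Read columns: 010111111001

010111111001


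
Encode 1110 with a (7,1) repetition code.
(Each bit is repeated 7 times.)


Each bit -> 7 copies

1111111111111111111110000000


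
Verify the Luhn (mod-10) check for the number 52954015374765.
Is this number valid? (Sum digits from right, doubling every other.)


Luhn sum = 68
68 mod 10 = 8

Invalid (Luhn sum mod 10 = 8)


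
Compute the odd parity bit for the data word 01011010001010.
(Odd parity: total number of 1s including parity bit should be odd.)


Number of 1s in data: 6
Parity bit: 1

1


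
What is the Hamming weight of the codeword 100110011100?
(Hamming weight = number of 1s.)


Counting 1s in 100110011100

6


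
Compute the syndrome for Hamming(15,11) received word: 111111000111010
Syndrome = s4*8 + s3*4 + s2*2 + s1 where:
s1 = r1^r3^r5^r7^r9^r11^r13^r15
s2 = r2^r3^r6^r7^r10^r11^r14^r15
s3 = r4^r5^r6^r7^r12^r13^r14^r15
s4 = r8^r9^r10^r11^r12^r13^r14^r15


s1=0, s2=0, s3=1, s4=0

Syndrome = 4 (error at position 4)


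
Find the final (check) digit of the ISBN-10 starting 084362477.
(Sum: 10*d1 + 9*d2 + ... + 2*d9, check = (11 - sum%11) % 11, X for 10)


Weighted sum: 222
222 mod 11 = 2

Check digit: 9


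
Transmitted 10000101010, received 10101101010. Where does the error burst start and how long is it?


XOR: 00101000000

Burst at position 2, length 3


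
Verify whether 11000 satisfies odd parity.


Number of 1s: 2

No, parity error (2 ones)


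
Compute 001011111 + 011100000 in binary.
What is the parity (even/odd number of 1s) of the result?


001011111 = 95
011100000 = 224
Sum = 319 = 100111111
1s count = 7

odd parity (7 ones in 100111111)


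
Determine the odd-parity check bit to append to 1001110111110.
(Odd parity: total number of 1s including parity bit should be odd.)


Number of 1s in data: 9
Parity bit: 0

0


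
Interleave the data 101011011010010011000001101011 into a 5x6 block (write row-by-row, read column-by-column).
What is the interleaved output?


Matrix:
  101011
  011010
  010011
  000001
  101011
Read columns: 100010110011001000001110110111

100010110011001000001110110111


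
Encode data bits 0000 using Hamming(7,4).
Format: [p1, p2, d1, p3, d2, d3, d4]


Parity bits: p1=0, p2=0, p3=0

0000000


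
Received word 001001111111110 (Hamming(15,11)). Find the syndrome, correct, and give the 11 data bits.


Syndrome = 13: error at position 13

Data: 10111111010 (corrected bit 13)


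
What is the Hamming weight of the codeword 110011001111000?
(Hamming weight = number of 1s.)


Counting 1s in 110011001111000

8


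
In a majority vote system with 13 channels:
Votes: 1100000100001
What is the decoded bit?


Ones: 4 out of 13
Threshold: 7

0 (4/13 voted 1)


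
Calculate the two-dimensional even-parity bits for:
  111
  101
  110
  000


Row parities: 1000
Column parities: 100

Row P: 1000, Col P: 100, Corner: 1


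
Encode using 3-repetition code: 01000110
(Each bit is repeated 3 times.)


Each bit -> 3 copies

000111000000000111111000


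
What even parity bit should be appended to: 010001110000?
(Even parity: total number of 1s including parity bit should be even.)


Number of 1s in data: 4
Parity bit: 0

0


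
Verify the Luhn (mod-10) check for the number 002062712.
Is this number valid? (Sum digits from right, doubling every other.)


Luhn sum = 23
23 mod 10 = 3

Invalid (Luhn sum mod 10 = 3)


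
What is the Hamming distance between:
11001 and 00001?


XOR: 11000
Count of 1s: 2

2


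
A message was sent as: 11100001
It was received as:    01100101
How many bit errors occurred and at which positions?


XOR: 10000100

2 error(s) at position(s): 0, 5


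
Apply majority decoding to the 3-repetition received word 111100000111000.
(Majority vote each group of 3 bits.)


Groups: 111, 100, 000, 111, 000
Majority votes: 10010

10010


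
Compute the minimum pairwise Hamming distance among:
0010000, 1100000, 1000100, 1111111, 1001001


Comparing all pairs, minimum distance: 2
Can detect 1 errors, correct 0 errors

2


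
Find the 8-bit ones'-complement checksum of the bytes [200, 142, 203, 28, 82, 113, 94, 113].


Sum = 975 mod 256 = 207
Complement = 48

48


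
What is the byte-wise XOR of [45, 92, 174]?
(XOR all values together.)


XOR chain: 45 ^ 92 ^ 174 = 223

223


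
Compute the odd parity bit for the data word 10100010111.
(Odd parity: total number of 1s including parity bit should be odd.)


Number of 1s in data: 6
Parity bit: 1

1


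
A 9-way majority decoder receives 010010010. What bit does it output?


Ones: 3 out of 9
Threshold: 5

0 (3/9 voted 1)


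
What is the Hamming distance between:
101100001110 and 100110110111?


XOR: 001010111001
Count of 1s: 6

6


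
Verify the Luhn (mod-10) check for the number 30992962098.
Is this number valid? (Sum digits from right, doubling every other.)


Luhn sum = 59
59 mod 10 = 9

Invalid (Luhn sum mod 10 = 9)


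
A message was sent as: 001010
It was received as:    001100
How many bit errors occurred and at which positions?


XOR: 000110

2 error(s) at position(s): 3, 4


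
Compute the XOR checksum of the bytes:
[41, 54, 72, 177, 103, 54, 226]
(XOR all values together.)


XOR chain: 41 ^ 54 ^ 72 ^ 177 ^ 103 ^ 54 ^ 226 = 85

85


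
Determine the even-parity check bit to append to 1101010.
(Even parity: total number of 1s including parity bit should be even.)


Number of 1s in data: 4
Parity bit: 0

0


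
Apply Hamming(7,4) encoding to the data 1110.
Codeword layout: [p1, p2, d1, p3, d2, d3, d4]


Parity bits: p1=0, p2=0, p3=0

0010110


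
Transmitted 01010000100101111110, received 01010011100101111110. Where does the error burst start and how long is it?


XOR: 00000011000000000000

Burst at position 6, length 2


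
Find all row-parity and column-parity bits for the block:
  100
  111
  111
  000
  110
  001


Row parities: 111001
Column parities: 011

Row P: 111001, Col P: 011, Corner: 0


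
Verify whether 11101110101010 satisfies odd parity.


Number of 1s: 9

Yes, parity is correct (9 ones)


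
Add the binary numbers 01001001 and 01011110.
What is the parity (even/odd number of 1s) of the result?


01001001 = 73
01011110 = 94
Sum = 167 = 10100111
1s count = 5

odd parity (5 ones in 10100111)


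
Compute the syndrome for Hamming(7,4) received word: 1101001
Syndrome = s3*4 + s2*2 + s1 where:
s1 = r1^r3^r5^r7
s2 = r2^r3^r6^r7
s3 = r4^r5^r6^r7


s1=0, s2=0, s3=0

Syndrome = 0 (no error)


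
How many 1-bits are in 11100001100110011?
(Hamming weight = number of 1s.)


Counting 1s in 11100001100110011

9


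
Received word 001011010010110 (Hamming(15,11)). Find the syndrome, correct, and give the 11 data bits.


Syndrome = 0: no error detected

Data: 11100010110 (no errors)


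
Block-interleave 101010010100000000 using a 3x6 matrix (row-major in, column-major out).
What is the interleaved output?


Matrix:
  101010
  010100
  000000
Read columns: 100010100010100000

100010100010100000


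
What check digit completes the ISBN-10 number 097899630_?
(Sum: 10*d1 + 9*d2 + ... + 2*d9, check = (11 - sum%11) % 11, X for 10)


Weighted sum: 325
325 mod 11 = 6

Check digit: 5


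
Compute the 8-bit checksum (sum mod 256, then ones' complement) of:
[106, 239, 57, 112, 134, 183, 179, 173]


Sum = 1183 mod 256 = 159
Complement = 96

96


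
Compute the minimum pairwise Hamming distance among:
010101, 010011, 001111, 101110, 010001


Comparing all pairs, minimum distance: 1
Can detect 0 errors, correct 0 errors

1


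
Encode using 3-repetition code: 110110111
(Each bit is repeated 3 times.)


Each bit -> 3 copies

111111000111111000111111111


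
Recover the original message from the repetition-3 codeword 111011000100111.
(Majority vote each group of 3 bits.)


Groups: 111, 011, 000, 100, 111
Majority votes: 11001

11001


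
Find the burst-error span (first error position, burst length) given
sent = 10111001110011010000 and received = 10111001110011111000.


XOR: 00000000000000101000

Burst at position 14, length 3


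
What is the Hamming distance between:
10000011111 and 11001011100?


XOR: 01001000011
Count of 1s: 4

4


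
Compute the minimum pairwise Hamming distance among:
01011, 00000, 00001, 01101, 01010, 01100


Comparing all pairs, minimum distance: 1
Can detect 0 errors, correct 0 errors

1


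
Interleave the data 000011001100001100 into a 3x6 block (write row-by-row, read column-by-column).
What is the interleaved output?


Matrix:
  000011
  001100
  001100
Read columns: 000000011011100100

000000011011100100


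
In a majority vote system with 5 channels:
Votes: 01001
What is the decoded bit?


Ones: 2 out of 5
Threshold: 3

0 (2/5 voted 1)


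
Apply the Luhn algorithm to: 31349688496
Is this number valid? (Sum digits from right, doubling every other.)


Luhn sum = 62
62 mod 10 = 2

Invalid (Luhn sum mod 10 = 2)


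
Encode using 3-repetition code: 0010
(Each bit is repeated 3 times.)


Each bit -> 3 copies

000000111000


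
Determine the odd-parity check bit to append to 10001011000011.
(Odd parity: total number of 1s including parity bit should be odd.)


Number of 1s in data: 6
Parity bit: 1

1


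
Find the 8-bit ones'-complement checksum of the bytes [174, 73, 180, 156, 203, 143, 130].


Sum = 1059 mod 256 = 35
Complement = 220

220


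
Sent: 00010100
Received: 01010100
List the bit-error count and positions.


XOR: 01000000

1 error(s) at position(s): 1


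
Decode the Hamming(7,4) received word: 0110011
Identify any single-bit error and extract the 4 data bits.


Syndrome = 0: no error detected

Data: 1011 (no errors)


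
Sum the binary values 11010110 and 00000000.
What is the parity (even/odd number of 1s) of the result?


11010110 = 214
00000000 = 0
Sum = 214 = 11010110
1s count = 5

odd parity (5 ones in 11010110)


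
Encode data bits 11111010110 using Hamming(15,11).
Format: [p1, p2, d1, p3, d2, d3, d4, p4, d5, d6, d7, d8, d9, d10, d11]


Parity bits: p1=0, p2=1, p3=1, p4=0

011111101010110


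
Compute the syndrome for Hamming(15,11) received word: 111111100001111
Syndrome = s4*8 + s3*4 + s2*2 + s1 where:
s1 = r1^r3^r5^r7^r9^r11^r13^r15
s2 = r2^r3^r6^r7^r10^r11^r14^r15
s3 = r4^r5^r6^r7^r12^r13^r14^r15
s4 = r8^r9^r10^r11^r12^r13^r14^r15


s1=0, s2=0, s3=0, s4=0

Syndrome = 0 (no error)


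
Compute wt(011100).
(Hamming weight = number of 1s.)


Counting 1s in 011100

3


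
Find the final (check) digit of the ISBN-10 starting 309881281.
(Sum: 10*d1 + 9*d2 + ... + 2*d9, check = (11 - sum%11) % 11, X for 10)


Weighted sum: 245
245 mod 11 = 3

Check digit: 8


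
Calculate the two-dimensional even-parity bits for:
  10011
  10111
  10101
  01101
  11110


Row parities: 10110
Column parities: 00010

Row P: 10110, Col P: 00010, Corner: 1


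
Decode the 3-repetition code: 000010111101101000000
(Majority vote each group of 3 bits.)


Groups: 000, 010, 111, 101, 101, 000, 000
Majority votes: 0011100

0011100


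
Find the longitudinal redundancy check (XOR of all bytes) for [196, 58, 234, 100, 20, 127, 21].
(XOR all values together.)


XOR chain: 196 ^ 58 ^ 234 ^ 100 ^ 20 ^ 127 ^ 21 = 14

14


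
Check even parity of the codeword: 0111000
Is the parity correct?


Number of 1s: 3

No, parity error (3 ones)


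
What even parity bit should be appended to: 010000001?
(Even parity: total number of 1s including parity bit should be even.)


Number of 1s in data: 2
Parity bit: 0

0


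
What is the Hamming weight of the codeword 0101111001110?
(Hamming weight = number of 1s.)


Counting 1s in 0101111001110

8


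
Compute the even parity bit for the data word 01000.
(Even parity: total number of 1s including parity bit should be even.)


Number of 1s in data: 1
Parity bit: 1

1


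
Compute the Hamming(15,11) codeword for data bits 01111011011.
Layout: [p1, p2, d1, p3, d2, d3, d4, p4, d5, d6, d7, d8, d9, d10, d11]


Parity bits: p1=1, p2=1, p3=0, p4=1

110011111011011


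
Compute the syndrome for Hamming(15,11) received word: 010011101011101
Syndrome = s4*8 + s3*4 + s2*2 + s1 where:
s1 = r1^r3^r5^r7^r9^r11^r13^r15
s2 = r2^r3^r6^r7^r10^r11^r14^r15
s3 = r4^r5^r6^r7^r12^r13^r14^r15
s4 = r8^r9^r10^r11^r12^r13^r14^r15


s1=0, s2=1, s3=0, s4=1

Syndrome = 10 (error at position 10)


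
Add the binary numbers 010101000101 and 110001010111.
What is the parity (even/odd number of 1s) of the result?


010101000101 = 1349
110001010111 = 3159
Sum = 4508 = 1000110011100
1s count = 6

even parity (6 ones in 1000110011100)


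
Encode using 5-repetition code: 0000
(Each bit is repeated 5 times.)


Each bit -> 5 copies

00000000000000000000


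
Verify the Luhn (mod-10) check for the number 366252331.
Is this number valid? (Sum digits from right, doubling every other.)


Luhn sum = 35
35 mod 10 = 5

Invalid (Luhn sum mod 10 = 5)


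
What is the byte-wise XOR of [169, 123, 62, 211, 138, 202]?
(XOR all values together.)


XOR chain: 169 ^ 123 ^ 62 ^ 211 ^ 138 ^ 202 = 127

127


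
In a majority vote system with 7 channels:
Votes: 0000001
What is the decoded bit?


Ones: 1 out of 7
Threshold: 4

0 (1/7 voted 1)


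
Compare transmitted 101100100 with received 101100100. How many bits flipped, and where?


XOR: 000000000

0 errors (received matches sent)


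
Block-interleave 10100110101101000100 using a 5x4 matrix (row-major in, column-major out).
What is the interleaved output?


Matrix:
  1010
  0110
  1011
  0100
  0100
Read columns: 10100010111110000100

10100010111110000100


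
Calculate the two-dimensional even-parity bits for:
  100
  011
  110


Row parities: 100
Column parities: 001

Row P: 100, Col P: 001, Corner: 1


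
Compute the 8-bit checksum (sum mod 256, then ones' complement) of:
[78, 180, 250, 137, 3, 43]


Sum = 691 mod 256 = 179
Complement = 76

76


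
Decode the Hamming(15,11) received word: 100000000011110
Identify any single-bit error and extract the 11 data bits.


Syndrome = 5: error at position 5

Data: 01000011110 (corrected bit 5)


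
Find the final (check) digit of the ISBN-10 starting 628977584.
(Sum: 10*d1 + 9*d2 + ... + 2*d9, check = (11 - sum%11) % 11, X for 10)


Weighted sum: 334
334 mod 11 = 4

Check digit: 7


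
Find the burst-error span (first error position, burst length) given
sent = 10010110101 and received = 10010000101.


XOR: 00000110000

Burst at position 5, length 2


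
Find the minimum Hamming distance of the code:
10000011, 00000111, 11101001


Comparing all pairs, minimum distance: 2
Can detect 1 errors, correct 0 errors

2


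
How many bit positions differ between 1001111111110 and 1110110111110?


XOR: 0111001000000
Count of 1s: 4

4


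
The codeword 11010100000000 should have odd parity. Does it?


Number of 1s: 4

No, parity error (4 ones)


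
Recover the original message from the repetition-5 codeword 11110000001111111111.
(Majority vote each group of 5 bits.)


Groups: 11110, 00000, 11111, 11111
Majority votes: 1011

1011


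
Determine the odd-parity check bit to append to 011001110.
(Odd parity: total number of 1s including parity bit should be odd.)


Number of 1s in data: 5
Parity bit: 0

0


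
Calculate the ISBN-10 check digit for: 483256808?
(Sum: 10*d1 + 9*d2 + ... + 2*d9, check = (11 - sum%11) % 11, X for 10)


Weighted sum: 258
258 mod 11 = 5

Check digit: 6


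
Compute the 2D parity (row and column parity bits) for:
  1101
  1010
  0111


Row parities: 101
Column parities: 0000

Row P: 101, Col P: 0000, Corner: 0


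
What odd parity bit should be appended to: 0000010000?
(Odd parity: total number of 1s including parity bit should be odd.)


Number of 1s in data: 1
Parity bit: 0

0
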